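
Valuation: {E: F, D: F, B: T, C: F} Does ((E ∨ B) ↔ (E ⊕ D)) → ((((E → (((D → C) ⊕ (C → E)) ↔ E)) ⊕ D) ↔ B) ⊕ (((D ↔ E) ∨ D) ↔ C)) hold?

T

E ∨ B = F ∨ T = T
E ⊕ D = F ⊕ F = F
(E ∨ B) ↔ (E ⊕ D) = T ↔ F = F
D → C = F → F = T
C → E = F → F = T
(D → C) ⊕ (C → E) = T ⊕ T = F
((D → C) ⊕ (C → E)) ↔ E = F ↔ F = T
E → (((D → C) ⊕ (C → E)) ↔ E) = F → T = T
(E → (((D → C) ⊕ (C → E)) ↔ E)) ⊕ D = T ⊕ F = T
((E → (((D → C) ⊕ (C → E)) ↔ E)) ⊕ D) ↔ B = T ↔ T = T
D ↔ E = F ↔ F = T
(D ↔ E) ∨ D = T ∨ F = T
((D ↔ E) ∨ D) ↔ C = T ↔ F = F
(((E → (((D → C) ⊕ (C → E)) ↔ E)) ⊕ D) ↔ B) ⊕ (((D ↔ E) ∨ D) ↔ C) = T ⊕ F = T
((E ∨ B) ↔ (E ⊕ D)) → ((((E → (((D → C) ⊕ (C → E)) ↔ E)) ⊕ D) ↔ B) ⊕ (((D ↔ E) ∨ D) ↔ C)) = F → T = T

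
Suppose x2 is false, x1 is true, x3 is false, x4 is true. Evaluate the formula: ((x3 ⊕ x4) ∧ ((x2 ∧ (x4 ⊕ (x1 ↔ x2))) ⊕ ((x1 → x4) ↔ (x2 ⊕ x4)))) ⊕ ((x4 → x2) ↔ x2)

x3 ⊕ x4 = F ⊕ T = T
x1 ↔ x2 = T ↔ F = F
x4 ⊕ (x1 ↔ x2) = T ⊕ F = T
x2 ∧ (x4 ⊕ (x1 ↔ x2)) = F ∧ T = F
x1 → x4 = T → T = T
x2 ⊕ x4 = F ⊕ T = T
(x1 → x4) ↔ (x2 ⊕ x4) = T ↔ T = T
(x2 ∧ (x4 ⊕ (x1 ↔ x2))) ⊕ ((x1 → x4) ↔ (x2 ⊕ x4)) = F ⊕ T = T
(x3 ⊕ x4) ∧ ((x2 ∧ (x4 ⊕ (x1 ↔ x2))) ⊕ ((x1 → x4) ↔ (x2 ⊕ x4))) = T ∧ T = T
x4 → x2 = T → F = F
(x4 → x2) ↔ x2 = F ↔ F = T
((x3 ⊕ x4) ∧ ((x2 ∧ (x4 ⊕ (x1 ↔ x2))) ⊕ ((x1 → x4) ↔ (x2 ⊕ x4)))) ⊕ ((x4 → x2) ↔ x2) = T ⊕ T = F

F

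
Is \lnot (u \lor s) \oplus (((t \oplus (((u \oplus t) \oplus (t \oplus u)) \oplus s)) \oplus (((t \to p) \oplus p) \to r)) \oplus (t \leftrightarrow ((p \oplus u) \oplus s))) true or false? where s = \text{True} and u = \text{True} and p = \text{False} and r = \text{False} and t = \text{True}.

\text{True}

u \lor s = \text{True} \lor \text{True} = \text{True}
\lnot (u \lor s) = \lnot \text{True} = \text{False}
u \oplus t = \text{True} \oplus \text{True} = \text{False}
t \oplus u = \text{True} \oplus \text{True} = \text{False}
(u \oplus t) \oplus (t \oplus u) = \text{False} \oplus \text{False} = \text{False}
((u \oplus t) \oplus (t \oplus u)) \oplus s = \text{False} \oplus \text{True} = \text{True}
t \oplus (((u \oplus t) \oplus (t \oplus u)) \oplus s) = \text{True} \oplus \text{True} = \text{False}
t \to p = \text{True} \to \text{False} = \text{False}
(t \to p) \oplus p = \text{False} \oplus \text{False} = \text{False}
((t \to p) \oplus p) \to r = \text{False} \to \text{False} = \text{True}
(t \oplus (((u \oplus t) \oplus (t \oplus u)) \oplus s)) \oplus (((t \to p) \oplus p) \to r) = \text{False} \oplus \text{True} = \text{True}
p \oplus u = \text{False} \oplus \text{True} = \text{True}
(p \oplus u) \oplus s = \text{True} \oplus \text{True} = \text{False}
t \leftrightarrow ((p \oplus u) \oplus s) = \text{True} \leftrightarrow \text{False} = \text{False}
((t \oplus (((u \oplus t) \oplus (t \oplus u)) \oplus s)) \oplus (((t \to p) \oplus p) \to r)) \oplus (t \leftrightarrow ((p \oplus u) \oplus s)) = \text{True} \oplus \text{False} = \text{True}
\lnot (u \lor s) \oplus (((t \oplus (((u \oplus t) \oplus (t \oplus u)) \oplus s)) \oplus (((t \to p) \oplus p) \to r)) \oplus (t \leftrightarrow ((p \oplus u) \oplus s))) = \text{False} \oplus \text{True} = \text{True}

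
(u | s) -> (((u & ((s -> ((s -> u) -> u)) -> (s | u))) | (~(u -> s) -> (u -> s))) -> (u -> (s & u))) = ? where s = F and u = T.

u | s = T | F = T
s -> u = F -> T = T
(s -> u) -> u = T -> T = T
s -> ((s -> u) -> u) = F -> T = T
s | u = F | T = T
(s -> ((s -> u) -> u)) -> (s | u) = T -> T = T
u & ((s -> ((s -> u) -> u)) -> (s | u)) = T & T = T
u -> s = T -> F = F
~(u -> s) = ~F = T
u -> s = T -> F = F
~(u -> s) -> (u -> s) = T -> F = F
(u & ((s -> ((s -> u) -> u)) -> (s | u))) | (~(u -> s) -> (u -> s)) = T | F = T
s & u = F & T = F
u -> (s & u) = T -> F = F
((u & ((s -> ((s -> u) -> u)) -> (s | u))) | (~(u -> s) -> (u -> s))) -> (u -> (s & u)) = T -> F = F
(u | s) -> (((u & ((s -> ((s -> u) -> u)) -> (s | u))) | (~(u -> s) -> (u -> s))) -> (u -> (s & u))) = T -> F = F

F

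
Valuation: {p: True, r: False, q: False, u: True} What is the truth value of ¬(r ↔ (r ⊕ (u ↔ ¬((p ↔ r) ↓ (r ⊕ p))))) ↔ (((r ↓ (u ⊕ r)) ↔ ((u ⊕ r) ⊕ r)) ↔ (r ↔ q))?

False

p ↔ r = True ↔ False = False
r ⊕ p = False ⊕ True = True
(p ↔ r) ↓ (r ⊕ p) = False ↓ True = False
¬((p ↔ r) ↓ (r ⊕ p)) = ¬False = True
u ↔ ¬((p ↔ r) ↓ (r ⊕ p)) = True ↔ True = True
r ⊕ (u ↔ ¬((p ↔ r) ↓ (r ⊕ p))) = False ⊕ True = True
r ↔ (r ⊕ (u ↔ ¬((p ↔ r) ↓ (r ⊕ p)))) = False ↔ True = False
¬(r ↔ (r ⊕ (u ↔ ¬((p ↔ r) ↓ (r ⊕ p))))) = ¬False = True
u ⊕ r = True ⊕ False = True
r ↓ (u ⊕ r) = False ↓ True = False
u ⊕ r = True ⊕ False = True
(u ⊕ r) ⊕ r = True ⊕ False = True
(r ↓ (u ⊕ r)) ↔ ((u ⊕ r) ⊕ r) = False ↔ True = False
r ↔ q = False ↔ False = True
((r ↓ (u ⊕ r)) ↔ ((u ⊕ r) ⊕ r)) ↔ (r ↔ q) = False ↔ True = False
¬(r ↔ (r ⊕ (u ↔ ¬((p ↔ r) ↓ (r ⊕ p))))) ↔ (((r ↓ (u ⊕ r)) ↔ ((u ⊕ r) ⊕ r)) ↔ (r ↔ q)) = True ↔ False = False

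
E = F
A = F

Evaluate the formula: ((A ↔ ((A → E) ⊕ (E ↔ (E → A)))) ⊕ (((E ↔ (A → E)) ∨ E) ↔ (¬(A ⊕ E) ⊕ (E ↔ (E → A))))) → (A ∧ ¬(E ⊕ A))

Substituting E=F, A=F:
A → E = F → F = T
E → A = F → F = T
E ↔ (E → A) = F ↔ T = F
(A → E) ⊕ (E ↔ (E → A)) = T ⊕ F = T
A ↔ ((A → E) ⊕ (E ↔ (E → A))) = F ↔ T = F
A → E = F → F = T
E ↔ (A → E) = F ↔ T = F
(E ↔ (A → E)) ∨ E = F ∨ F = F
A ⊕ E = F ⊕ F = F
¬(A ⊕ E) = ¬F = T
E → A = F → F = T
E ↔ (E → A) = F ↔ T = F
¬(A ⊕ E) ⊕ (E ↔ (E → A)) = T ⊕ F = T
((E ↔ (A → E)) ∨ E) ↔ (¬(A ⊕ E) ⊕ (E ↔ (E → A))) = F ↔ T = F
(A ↔ ((A → E) ⊕ (E ↔ (E → A)))) ⊕ (((E ↔ (A → E)) ∨ E) ↔ (¬(A ⊕ E) ⊕ (E ↔ (E → A)))) = F ⊕ F = F
E ⊕ A = F ⊕ F = F
¬(E ⊕ A) = ¬F = T
A ∧ ¬(E ⊕ A) = F ∧ T = F
((A ↔ ((A → E) ⊕ (E ↔ (E → A)))) ⊕ (((E ↔ (A → E)) ∨ E) ↔ (¬(A ⊕ E) ⊕ (E ↔ (E → A))))) → (A ∧ ¬(E ⊕ A)) = F → F = T

T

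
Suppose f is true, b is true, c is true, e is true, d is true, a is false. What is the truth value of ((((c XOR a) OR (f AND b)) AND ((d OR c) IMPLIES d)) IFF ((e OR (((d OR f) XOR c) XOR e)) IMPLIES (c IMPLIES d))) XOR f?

c XOR a = True XOR False = True
f AND b = True AND True = True
(c XOR a) OR (f AND b) = True OR True = True
d OR c = True OR True = True
(d OR c) IMPLIES d = True IMPLIES True = True
((c XOR a) OR (f AND b)) AND ((d OR c) IMPLIES d) = True AND True = True
d OR f = True OR True = True
(d OR f) XOR c = True XOR True = False
((d OR f) XOR c) XOR e = False XOR True = True
e OR (((d OR f) XOR c) XOR e) = True OR True = True
c IMPLIES d = True IMPLIES True = True
(e OR (((d OR f) XOR c) XOR e)) IMPLIES (c IMPLIES d) = True IMPLIES True = True
(((c XOR a) OR (f AND b)) AND ((d OR c) IMPLIES d)) IFF ((e OR (((d OR f) XOR c) XOR e)) IMPLIES (c IMPLIES d)) = True IFF True = True
((((c XOR a) OR (f AND b)) AND ((d OR c) IMPLIES d)) IFF ((e OR (((d OR f) XOR c) XOR e)) IMPLIES (c IMPLIES d))) XOR f = True XOR True = False

False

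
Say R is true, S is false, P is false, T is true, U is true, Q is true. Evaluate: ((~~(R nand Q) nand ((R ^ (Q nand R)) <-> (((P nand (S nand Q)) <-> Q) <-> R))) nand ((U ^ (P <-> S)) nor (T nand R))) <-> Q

0

Substituting R=1, S=0, P=0, T=1, U=1, Q=1:
R nand Q = 1 nand 1 = 0
~(R nand Q) = ~0 = 1
~~(R nand Q) = ~1 = 0
Q nand R = 1 nand 1 = 0
R ^ (Q nand R) = 1 ^ 0 = 1
S nand Q = 0 nand 1 = 1
P nand (S nand Q) = 0 nand 1 = 1
(P nand (S nand Q)) <-> Q = 1 <-> 1 = 1
((P nand (S nand Q)) <-> Q) <-> R = 1 <-> 1 = 1
(R ^ (Q nand R)) <-> (((P nand (S nand Q)) <-> Q) <-> R) = 1 <-> 1 = 1
~~(R nand Q) nand ((R ^ (Q nand R)) <-> (((P nand (S nand Q)) <-> Q) <-> R)) = 0 nand 1 = 1
P <-> S = 0 <-> 0 = 1
U ^ (P <-> S) = 1 ^ 1 = 0
T nand R = 1 nand 1 = 0
(U ^ (P <-> S)) nor (T nand R) = 0 nor 0 = 1
(~~(R nand Q) nand ((R ^ (Q nand R)) <-> (((P nand (S nand Q)) <-> Q) <-> R))) nand ((U ^ (P <-> S)) nor (T nand R)) = 1 nand 1 = 0
((~~(R nand Q) nand ((R ^ (Q nand R)) <-> (((P nand (S nand Q)) <-> Q) <-> R))) nand ((U ^ (P <-> S)) nor (T nand R))) <-> Q = 0 <-> 1 = 0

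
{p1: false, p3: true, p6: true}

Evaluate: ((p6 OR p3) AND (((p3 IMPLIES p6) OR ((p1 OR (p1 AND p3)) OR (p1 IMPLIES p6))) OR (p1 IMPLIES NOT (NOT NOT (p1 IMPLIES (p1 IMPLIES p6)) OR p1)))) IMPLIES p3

p6 OR p3 = true OR true = true
p3 IMPLIES p6 = true IMPLIES true = true
p1 AND p3 = false AND true = false
p1 OR (p1 AND p3) = false OR false = false
p1 IMPLIES p6 = false IMPLIES true = true
(p1 OR (p1 AND p3)) OR (p1 IMPLIES p6) = false OR true = true
(p3 IMPLIES p6) OR ((p1 OR (p1 AND p3)) OR (p1 IMPLIES p6)) = true OR true = true
p1 IMPLIES p6 = false IMPLIES true = true
p1 IMPLIES (p1 IMPLIES p6) = false IMPLIES true = true
NOT (p1 IMPLIES (p1 IMPLIES p6)) = NOT true = false
NOT NOT (p1 IMPLIES (p1 IMPLIES p6)) = NOT false = true
NOT NOT (p1 IMPLIES (p1 IMPLIES p6)) OR p1 = true OR false = true
NOT (NOT NOT (p1 IMPLIES (p1 IMPLIES p6)) OR p1) = NOT true = false
p1 IMPLIES NOT (NOT NOT (p1 IMPLIES (p1 IMPLIES p6)) OR p1) = false IMPLIES false = true
((p3 IMPLIES p6) OR ((p1 OR (p1 AND p3)) OR (p1 IMPLIES p6))) OR (p1 IMPLIES NOT (NOT NOT (p1 IMPLIES (p1 IMPLIES p6)) OR p1)) = true OR true = true
(p6 OR p3) AND (((p3 IMPLIES p6) OR ((p1 OR (p1 AND p3)) OR (p1 IMPLIES p6))) OR (p1 IMPLIES NOT (NOT NOT (p1 IMPLIES (p1 IMPLIES p6)) OR p1))) = true AND true = true
((p6 OR p3) AND (((p3 IMPLIES p6) OR ((p1 OR (p1 AND p3)) OR (p1 IMPLIES p6))) OR (p1 IMPLIES NOT (NOT NOT (p1 IMPLIES (p1 IMPLIES p6)) OR p1)))) IMPLIES p3 = true IMPLIES true = true

true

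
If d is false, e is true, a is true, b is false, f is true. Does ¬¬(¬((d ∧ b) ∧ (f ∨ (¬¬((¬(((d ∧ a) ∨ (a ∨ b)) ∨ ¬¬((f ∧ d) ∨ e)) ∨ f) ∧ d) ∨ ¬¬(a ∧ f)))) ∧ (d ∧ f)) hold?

F

d ∧ b = F ∧ F = F
d ∧ a = F ∧ T = F
a ∨ b = T ∨ F = T
(d ∧ a) ∨ (a ∨ b) = F ∨ T = T
f ∧ d = T ∧ F = F
(f ∧ d) ∨ e = F ∨ T = T
¬((f ∧ d) ∨ e) = ¬T = F
¬¬((f ∧ d) ∨ e) = ¬F = T
((d ∧ a) ∨ (a ∨ b)) ∨ ¬¬((f ∧ d) ∨ e) = T ∨ T = T
¬(((d ∧ a) ∨ (a ∨ b)) ∨ ¬¬((f ∧ d) ∨ e)) = ¬T = F
¬(((d ∧ a) ∨ (a ∨ b)) ∨ ¬¬((f ∧ d) ∨ e)) ∨ f = F ∨ T = T
(¬(((d ∧ a) ∨ (a ∨ b)) ∨ ¬¬((f ∧ d) ∨ e)) ∨ f) ∧ d = T ∧ F = F
¬((¬(((d ∧ a) ∨ (a ∨ b)) ∨ ¬¬((f ∧ d) ∨ e)) ∨ f) ∧ d) = ¬F = T
¬¬((¬(((d ∧ a) ∨ (a ∨ b)) ∨ ¬¬((f ∧ d) ∨ e)) ∨ f) ∧ d) = ¬T = F
a ∧ f = T ∧ T = T
¬(a ∧ f) = ¬T = F
¬¬(a ∧ f) = ¬F = T
¬¬((¬(((d ∧ a) ∨ (a ∨ b)) ∨ ¬¬((f ∧ d) ∨ e)) ∨ f) ∧ d) ∨ ¬¬(a ∧ f) = F ∨ T = T
f ∨ (¬¬((¬(((d ∧ a) ∨ (a ∨ b)) ∨ ¬¬((f ∧ d) ∨ e)) ∨ f) ∧ d) ∨ ¬¬(a ∧ f)) = T ∨ T = T
(d ∧ b) ∧ (f ∨ (¬¬((¬(((d ∧ a) ∨ (a ∨ b)) ∨ ¬¬((f ∧ d) ∨ e)) ∨ f) ∧ d) ∨ ¬¬(a ∧ f))) = F ∧ T = F
¬((d ∧ b) ∧ (f ∨ (¬¬((¬(((d ∧ a) ∨ (a ∨ b)) ∨ ¬¬((f ∧ d) ∨ e)) ∨ f) ∧ d) ∨ ¬¬(a ∧ f)))) = ¬F = T
d ∧ f = F ∧ T = F
¬((d ∧ b) ∧ (f ∨ (¬¬((¬(((d ∧ a) ∨ (a ∨ b)) ∨ ¬¬((f ∧ d) ∨ e)) ∨ f) ∧ d) ∨ ¬¬(a ∧ f)))) ∧ (d ∧ f) = T ∧ F = F
¬(¬((d ∧ b) ∧ (f ∨ (¬¬((¬(((d ∧ a) ∨ (a ∨ b)) ∨ ¬¬((f ∧ d) ∨ e)) ∨ f) ∧ d) ∨ ¬¬(a ∧ f)))) ∧ (d ∧ f)) = ¬F = T
¬¬(¬((d ∧ b) ∧ (f ∨ (¬¬((¬(((d ∧ a) ∨ (a ∨ b)) ∨ ¬¬((f ∧ d) ∨ e)) ∨ f) ∧ d) ∨ ¬¬(a ∧ f)))) ∧ (d ∧ f)) = ¬T = F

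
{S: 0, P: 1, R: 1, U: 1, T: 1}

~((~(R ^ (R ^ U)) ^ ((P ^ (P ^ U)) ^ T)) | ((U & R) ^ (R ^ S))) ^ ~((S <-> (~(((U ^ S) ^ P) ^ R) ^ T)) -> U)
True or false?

1

Substituting S=0, P=1, R=1, U=1, T=1:
R ^ U = 1 ^ 1 = 0
R ^ (R ^ U) = 1 ^ 0 = 1
~(R ^ (R ^ U)) = ~1 = 0
P ^ U = 1 ^ 1 = 0
P ^ (P ^ U) = 1 ^ 0 = 1
(P ^ (P ^ U)) ^ T = 1 ^ 1 = 0
~(R ^ (R ^ U)) ^ ((P ^ (P ^ U)) ^ T) = 0 ^ 0 = 0
U & R = 1 & 1 = 1
R ^ S = 1 ^ 0 = 1
(U & R) ^ (R ^ S) = 1 ^ 1 = 0
(~(R ^ (R ^ U)) ^ ((P ^ (P ^ U)) ^ T)) | ((U & R) ^ (R ^ S)) = 0 | 0 = 0
~((~(R ^ (R ^ U)) ^ ((P ^ (P ^ U)) ^ T)) | ((U & R) ^ (R ^ S))) = ~0 = 1
U ^ S = 1 ^ 0 = 1
(U ^ S) ^ P = 1 ^ 1 = 0
((U ^ S) ^ P) ^ R = 0 ^ 1 = 1
~(((U ^ S) ^ P) ^ R) = ~1 = 0
~(((U ^ S) ^ P) ^ R) ^ T = 0 ^ 1 = 1
S <-> (~(((U ^ S) ^ P) ^ R) ^ T) = 0 <-> 1 = 0
(S <-> (~(((U ^ S) ^ P) ^ R) ^ T)) -> U = 0 -> 1 = 1
~((S <-> (~(((U ^ S) ^ P) ^ R) ^ T)) -> U) = ~1 = 0
~((~(R ^ (R ^ U)) ^ ((P ^ (P ^ U)) ^ T)) | ((U & R) ^ (R ^ S))) ^ ~((S <-> (~(((U ^ S) ^ P) ^ R) ^ T)) -> U) = 1 ^ 0 = 1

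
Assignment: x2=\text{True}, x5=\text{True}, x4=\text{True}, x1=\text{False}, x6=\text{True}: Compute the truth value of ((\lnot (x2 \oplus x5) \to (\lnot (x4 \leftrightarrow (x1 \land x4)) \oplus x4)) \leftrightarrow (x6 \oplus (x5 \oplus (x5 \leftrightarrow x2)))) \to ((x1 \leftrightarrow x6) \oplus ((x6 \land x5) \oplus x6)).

Substituting x2=\text{True}, x5=\text{True}, x4=\text{True}, x1=\text{False}, x6=\text{True}:
x2 \oplus x5 = \text{True} \oplus \text{True} = \text{False}
\lnot (x2 \oplus x5) = \lnot \text{False} = \text{True}
x1 \land x4 = \text{False} \land \text{True} = \text{False}
x4 \leftrightarrow (x1 \land x4) = \text{True} \leftrightarrow \text{False} = \text{False}
\lnot (x4 \leftrightarrow (x1 \land x4)) = \lnot \text{False} = \text{True}
\lnot (x4 \leftrightarrow (x1 \land x4)) \oplus x4 = \text{True} \oplus \text{True} = \text{False}
\lnot (x2 \oplus x5) \to (\lnot (x4 \leftrightarrow (x1 \land x4)) \oplus x4) = \text{True} \to \text{False} = \text{False}
x5 \leftrightarrow x2 = \text{True} \leftrightarrow \text{True} = \text{True}
x5 \oplus (x5 \leftrightarrow x2) = \text{True} \oplus \text{True} = \text{False}
x6 \oplus (x5 \oplus (x5 \leftrightarrow x2)) = \text{True} \oplus \text{False} = \text{True}
(\lnot (x2 \oplus x5) \to (\lnot (x4 \leftrightarrow (x1 \land x4)) \oplus x4)) \leftrightarrow (x6 \oplus (x5 \oplus (x5 \leftrightarrow x2))) = \text{False} \leftrightarrow \text{True} = \text{False}
x1 \leftrightarrow x6 = \text{False} \leftrightarrow \text{True} = \text{False}
x6 \land x5 = \text{True} \land \text{True} = \text{True}
(x6 \land x5) \oplus x6 = \text{True} \oplus \text{True} = \text{False}
(x1 \leftrightarrow x6) \oplus ((x6 \land x5) \oplus x6) = \text{False} \oplus \text{False} = \text{False}
((\lnot (x2 \oplus x5) \to (\lnot (x4 \leftrightarrow (x1 \land x4)) \oplus x4)) \leftrightarrow (x6 \oplus (x5 \oplus (x5 \leftrightarrow x2)))) \to ((x1 \leftrightarrow x6) \oplus ((x6 \land x5) \oplus x6)) = \text{False} \to \text{False} = \text{True}

\text{True}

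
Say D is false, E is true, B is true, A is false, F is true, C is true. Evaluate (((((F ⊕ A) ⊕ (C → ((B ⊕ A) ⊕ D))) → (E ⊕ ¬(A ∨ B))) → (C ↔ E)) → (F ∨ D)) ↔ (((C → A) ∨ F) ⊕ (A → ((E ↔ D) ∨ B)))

F ⊕ A = True ⊕ False = True
B ⊕ A = True ⊕ False = True
(B ⊕ A) ⊕ D = True ⊕ False = True
C → ((B ⊕ A) ⊕ D) = True → True = True
(F ⊕ A) ⊕ (C → ((B ⊕ A) ⊕ D)) = True ⊕ True = False
A ∨ B = False ∨ True = True
¬(A ∨ B) = ¬True = False
E ⊕ ¬(A ∨ B) = True ⊕ False = True
((F ⊕ A) ⊕ (C → ((B ⊕ A) ⊕ D))) → (E ⊕ ¬(A ∨ B)) = False → True = True
C ↔ E = True ↔ True = True
(((F ⊕ A) ⊕ (C → ((B ⊕ A) ⊕ D))) → (E ⊕ ¬(A ∨ B))) → (C ↔ E) = True → True = True
F ∨ D = True ∨ False = True
((((F ⊕ A) ⊕ (C → ((B ⊕ A) ⊕ D))) → (E ⊕ ¬(A ∨ B))) → (C ↔ E)) → (F ∨ D) = True → True = True
C → A = True → False = False
(C → A) ∨ F = False ∨ True = True
E ↔ D = True ↔ False = False
(E ↔ D) ∨ B = False ∨ True = True
A → ((E ↔ D) ∨ B) = False → True = True
((C → A) ∨ F) ⊕ (A → ((E ↔ D) ∨ B)) = True ⊕ True = False
(((((F ⊕ A) ⊕ (C → ((B ⊕ A) ⊕ D))) → (E ⊕ ¬(A ∨ B))) → (C ↔ E)) → (F ∨ D)) ↔ (((C → A) ∨ F) ⊕ (A → ((E ↔ D) ∨ B))) = True ↔ False = False

False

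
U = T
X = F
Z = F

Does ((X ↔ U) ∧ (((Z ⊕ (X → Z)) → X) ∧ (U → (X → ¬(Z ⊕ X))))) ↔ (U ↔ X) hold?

T

X ↔ U = F ↔ T = F
X → Z = F → F = T
Z ⊕ (X → Z) = F ⊕ T = T
(Z ⊕ (X → Z)) → X = T → F = F
Z ⊕ X = F ⊕ F = F
¬(Z ⊕ X) = ¬F = T
X → ¬(Z ⊕ X) = F → T = T
U → (X → ¬(Z ⊕ X)) = T → T = T
((Z ⊕ (X → Z)) → X) ∧ (U → (X → ¬(Z ⊕ X))) = F ∧ T = F
(X ↔ U) ∧ (((Z ⊕ (X → Z)) → X) ∧ (U → (X → ¬(Z ⊕ X)))) = F ∧ F = F
U ↔ X = T ↔ F = F
((X ↔ U) ∧ (((Z ⊕ (X → Z)) → X) ∧ (U → (X → ¬(Z ⊕ X))))) ↔ (U ↔ X) = F ↔ F = T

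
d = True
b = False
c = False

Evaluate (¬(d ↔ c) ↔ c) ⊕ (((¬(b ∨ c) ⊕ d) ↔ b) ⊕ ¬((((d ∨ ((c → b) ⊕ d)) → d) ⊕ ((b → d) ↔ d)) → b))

d ↔ c = True ↔ False = False
¬(d ↔ c) = ¬False = True
¬(d ↔ c) ↔ c = True ↔ False = False
b ∨ c = False ∨ False = False
¬(b ∨ c) = ¬False = True
¬(b ∨ c) ⊕ d = True ⊕ True = False
(¬(b ∨ c) ⊕ d) ↔ b = False ↔ False = True
c → b = False → False = True
(c → b) ⊕ d = True ⊕ True = False
d ∨ ((c → b) ⊕ d) = True ∨ False = True
(d ∨ ((c → b) ⊕ d)) → d = True → True = True
b → d = False → True = True
(b → d) ↔ d = True ↔ True = True
((d ∨ ((c → b) ⊕ d)) → d) ⊕ ((b → d) ↔ d) = True ⊕ True = False
(((d ∨ ((c → b) ⊕ d)) → d) ⊕ ((b → d) ↔ d)) → b = False → False = True
¬((((d ∨ ((c → b) ⊕ d)) → d) ⊕ ((b → d) ↔ d)) → b) = ¬True = False
((¬(b ∨ c) ⊕ d) ↔ b) ⊕ ¬((((d ∨ ((c → b) ⊕ d)) → d) ⊕ ((b → d) ↔ d)) → b) = True ⊕ False = True
(¬(d ↔ c) ↔ c) ⊕ (((¬(b ∨ c) ⊕ d) ↔ b) ⊕ ¬((((d ∨ ((c → b) ⊕ d)) → d) ⊕ ((b → d) ↔ d)) → b)) = False ⊕ True = True

True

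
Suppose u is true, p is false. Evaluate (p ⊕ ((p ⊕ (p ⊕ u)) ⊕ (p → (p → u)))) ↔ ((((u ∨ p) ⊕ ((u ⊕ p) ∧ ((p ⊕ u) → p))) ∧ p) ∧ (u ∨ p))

True

Substituting u=True, p=False:
p ⊕ u = False ⊕ True = True
p ⊕ (p ⊕ u) = False ⊕ True = True
p → u = False → True = True
p → (p → u) = False → True = True
(p ⊕ (p ⊕ u)) ⊕ (p → (p → u)) = True ⊕ True = False
p ⊕ ((p ⊕ (p ⊕ u)) ⊕ (p → (p → u))) = False ⊕ False = False
u ∨ p = True ∨ False = True
u ⊕ p = True ⊕ False = True
p ⊕ u = False ⊕ True = True
(p ⊕ u) → p = True → False = False
(u ⊕ p) ∧ ((p ⊕ u) → p) = True ∧ False = False
(u ∨ p) ⊕ ((u ⊕ p) ∧ ((p ⊕ u) → p)) = True ⊕ False = True
((u ∨ p) ⊕ ((u ⊕ p) ∧ ((p ⊕ u) → p))) ∧ p = True ∧ False = False
u ∨ p = True ∨ False = True
(((u ∨ p) ⊕ ((u ⊕ p) ∧ ((p ⊕ u) → p))) ∧ p) ∧ (u ∨ p) = False ∧ True = False
(p ⊕ ((p ⊕ (p ⊕ u)) ⊕ (p → (p → u)))) ↔ ((((u ∨ p) ⊕ ((u ⊕ p) ∧ ((p ⊕ u) → p))) ∧ p) ∧ (u ∨ p)) = False ↔ False = True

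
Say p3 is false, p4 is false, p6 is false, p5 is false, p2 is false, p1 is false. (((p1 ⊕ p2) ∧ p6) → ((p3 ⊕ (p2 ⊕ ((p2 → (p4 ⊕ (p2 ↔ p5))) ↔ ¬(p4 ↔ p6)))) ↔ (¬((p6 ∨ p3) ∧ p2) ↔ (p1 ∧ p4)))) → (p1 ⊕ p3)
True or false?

F

p1 ⊕ p2 = F ⊕ F = F
(p1 ⊕ p2) ∧ p6 = F ∧ F = F
p2 ↔ p5 = F ↔ F = T
p4 ⊕ (p2 ↔ p5) = F ⊕ T = T
p2 → (p4 ⊕ (p2 ↔ p5)) = F → T = T
p4 ↔ p6 = F ↔ F = T
¬(p4 ↔ p6) = ¬T = F
(p2 → (p4 ⊕ (p2 ↔ p5))) ↔ ¬(p4 ↔ p6) = T ↔ F = F
p2 ⊕ ((p2 → (p4 ⊕ (p2 ↔ p5))) ↔ ¬(p4 ↔ p6)) = F ⊕ F = F
p3 ⊕ (p2 ⊕ ((p2 → (p4 ⊕ (p2 ↔ p5))) ↔ ¬(p4 ↔ p6))) = F ⊕ F = F
p6 ∨ p3 = F ∨ F = F
(p6 ∨ p3) ∧ p2 = F ∧ F = F
¬((p6 ∨ p3) ∧ p2) = ¬F = T
p1 ∧ p4 = F ∧ F = F
¬((p6 ∨ p3) ∧ p2) ↔ (p1 ∧ p4) = T ↔ F = F
(p3 ⊕ (p2 ⊕ ((p2 → (p4 ⊕ (p2 ↔ p5))) ↔ ¬(p4 ↔ p6)))) ↔ (¬((p6 ∨ p3) ∧ p2) ↔ (p1 ∧ p4)) = F ↔ F = T
((p1 ⊕ p2) ∧ p6) → ((p3 ⊕ (p2 ⊕ ((p2 → (p4 ⊕ (p2 ↔ p5))) ↔ ¬(p4 ↔ p6)))) ↔ (¬((p6 ∨ p3) ∧ p2) ↔ (p1 ∧ p4))) = F → T = T
p1 ⊕ p3 = F ⊕ F = F
(((p1 ⊕ p2) ∧ p6) → ((p3 ⊕ (p2 ⊕ ((p2 → (p4 ⊕ (p2 ↔ p5))) ↔ ¬(p4 ↔ p6)))) ↔ (¬((p6 ∨ p3) ∧ p2) ↔ (p1 ∧ p4)))) → (p1 ⊕ p3) = T → F = F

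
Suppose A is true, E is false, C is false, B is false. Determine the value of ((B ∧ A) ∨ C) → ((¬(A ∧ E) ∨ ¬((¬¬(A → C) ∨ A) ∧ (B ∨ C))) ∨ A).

Substituting A=T, E=F, C=F, B=F:
B ∧ A = F ∧ T = F
(B ∧ A) ∨ C = F ∨ F = F
A ∧ E = T ∧ F = F
¬(A ∧ E) = ¬F = T
A → C = T → F = F
¬(A → C) = ¬F = T
¬¬(A → C) = ¬T = F
¬¬(A → C) ∨ A = F ∨ T = T
B ∨ C = F ∨ F = F
(¬¬(A → C) ∨ A) ∧ (B ∨ C) = T ∧ F = F
¬((¬¬(A → C) ∨ A) ∧ (B ∨ C)) = ¬F = T
¬(A ∧ E) ∨ ¬((¬¬(A → C) ∨ A) ∧ (B ∨ C)) = T ∨ T = T
(¬(A ∧ E) ∨ ¬((¬¬(A → C) ∨ A) ∧ (B ∨ C))) ∨ A = T ∨ T = T
((B ∧ A) ∨ C) → ((¬(A ∧ E) ∨ ¬((¬¬(A → C) ∨ A) ∧ (B ∨ C))) ∨ A) = F → T = T

T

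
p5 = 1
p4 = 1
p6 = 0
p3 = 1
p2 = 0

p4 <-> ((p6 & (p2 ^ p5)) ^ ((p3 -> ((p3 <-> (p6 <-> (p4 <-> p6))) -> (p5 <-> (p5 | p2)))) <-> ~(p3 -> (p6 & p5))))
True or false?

Substituting p5=1, p4=1, p6=0, p3=1, p2=0:
p2 ^ p5 = 0 ^ 1 = 1
p6 & (p2 ^ p5) = 0 & 1 = 0
p4 <-> p6 = 1 <-> 0 = 0
p6 <-> (p4 <-> p6) = 0 <-> 0 = 1
p3 <-> (p6 <-> (p4 <-> p6)) = 1 <-> 1 = 1
p5 | p2 = 1 | 0 = 1
p5 <-> (p5 | p2) = 1 <-> 1 = 1
(p3 <-> (p6 <-> (p4 <-> p6))) -> (p5 <-> (p5 | p2)) = 1 -> 1 = 1
p3 -> ((p3 <-> (p6 <-> (p4 <-> p6))) -> (p5 <-> (p5 | p2))) = 1 -> 1 = 1
p6 & p5 = 0 & 1 = 0
p3 -> (p6 & p5) = 1 -> 0 = 0
~(p3 -> (p6 & p5)) = ~0 = 1
(p3 -> ((p3 <-> (p6 <-> (p4 <-> p6))) -> (p5 <-> (p5 | p2)))) <-> ~(p3 -> (p6 & p5)) = 1 <-> 1 = 1
(p6 & (p2 ^ p5)) ^ ((p3 -> ((p3 <-> (p6 <-> (p4 <-> p6))) -> (p5 <-> (p5 | p2)))) <-> ~(p3 -> (p6 & p5))) = 0 ^ 1 = 1
p4 <-> ((p6 & (p2 ^ p5)) ^ ((p3 -> ((p3 <-> (p6 <-> (p4 <-> p6))) -> (p5 <-> (p5 | p2)))) <-> ~(p3 -> (p6 & p5)))) = 1 <-> 1 = 1

1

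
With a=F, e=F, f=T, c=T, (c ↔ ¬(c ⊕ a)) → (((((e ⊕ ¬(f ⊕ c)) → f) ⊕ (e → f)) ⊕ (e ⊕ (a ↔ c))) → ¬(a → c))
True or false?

T

c ⊕ a = T ⊕ F = T
¬(c ⊕ a) = ¬T = F
c ↔ ¬(c ⊕ a) = T ↔ F = F
f ⊕ c = T ⊕ T = F
¬(f ⊕ c) = ¬F = T
e ⊕ ¬(f ⊕ c) = F ⊕ T = T
(e ⊕ ¬(f ⊕ c)) → f = T → T = T
e → f = F → T = T
((e ⊕ ¬(f ⊕ c)) → f) ⊕ (e → f) = T ⊕ T = F
a ↔ c = F ↔ T = F
e ⊕ (a ↔ c) = F ⊕ F = F
(((e ⊕ ¬(f ⊕ c)) → f) ⊕ (e → f)) ⊕ (e ⊕ (a ↔ c)) = F ⊕ F = F
a → c = F → T = T
¬(a → c) = ¬T = F
((((e ⊕ ¬(f ⊕ c)) → f) ⊕ (e → f)) ⊕ (e ⊕ (a ↔ c))) → ¬(a → c) = F → F = T
(c ↔ ¬(c ⊕ a)) → (((((e ⊕ ¬(f ⊕ c)) → f) ⊕ (e → f)) ⊕ (e ⊕ (a ↔ c))) → ¬(a → c)) = F → T = T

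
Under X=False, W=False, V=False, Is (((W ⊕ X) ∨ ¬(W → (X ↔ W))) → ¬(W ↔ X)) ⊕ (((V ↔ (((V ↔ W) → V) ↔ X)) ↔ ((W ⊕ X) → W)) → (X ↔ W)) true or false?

W ⊕ X = False ⊕ False = False
X ↔ W = False ↔ False = True
W → (X ↔ W) = False → True = True
¬(W → (X ↔ W)) = ¬True = False
(W ⊕ X) ∨ ¬(W → (X ↔ W)) = False ∨ False = False
W ↔ X = False ↔ False = True
¬(W ↔ X) = ¬True = False
((W ⊕ X) ∨ ¬(W → (X ↔ W))) → ¬(W ↔ X) = False → False = True
V ↔ W = False ↔ False = True
(V ↔ W) → V = True → False = False
((V ↔ W) → V) ↔ X = False ↔ False = True
V ↔ (((V ↔ W) → V) ↔ X) = False ↔ True = False
W ⊕ X = False ⊕ False = False
(W ⊕ X) → W = False → False = True
(V ↔ (((V ↔ W) → V) ↔ X)) ↔ ((W ⊕ X) → W) = False ↔ True = False
X ↔ W = False ↔ False = True
((V ↔ (((V ↔ W) → V) ↔ X)) ↔ ((W ⊕ X) → W)) → (X ↔ W) = False → True = True
(((W ⊕ X) ∨ ¬(W → (X ↔ W))) → ¬(W ↔ X)) ⊕ (((V ↔ (((V ↔ W) → V) ↔ X)) ↔ ((W ⊕ X) → W)) → (X ↔ W)) = True ⊕ True = False

False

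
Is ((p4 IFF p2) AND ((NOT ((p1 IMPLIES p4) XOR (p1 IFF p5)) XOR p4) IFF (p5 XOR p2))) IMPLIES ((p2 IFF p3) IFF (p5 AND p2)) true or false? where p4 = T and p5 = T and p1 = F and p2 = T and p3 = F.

T

p4 IFF p2 = T IFF T = T
p1 IMPLIES p4 = F IMPLIES T = T
p1 IFF p5 = F IFF T = F
(p1 IMPLIES p4) XOR (p1 IFF p5) = T XOR F = T
NOT ((p1 IMPLIES p4) XOR (p1 IFF p5)) = NOT T = F
NOT ((p1 IMPLIES p4) XOR (p1 IFF p5)) XOR p4 = F XOR T = T
p5 XOR p2 = T XOR T = F
(NOT ((p1 IMPLIES p4) XOR (p1 IFF p5)) XOR p4) IFF (p5 XOR p2) = T IFF F = F
(p4 IFF p2) AND ((NOT ((p1 IMPLIES p4) XOR (p1 IFF p5)) XOR p4) IFF (p5 XOR p2)) = T AND F = F
p2 IFF p3 = T IFF F = F
p5 AND p2 = T AND T = T
(p2 IFF p3) IFF (p5 AND p2) = F IFF T = F
((p4 IFF p2) AND ((NOT ((p1 IMPLIES p4) XOR (p1 IFF p5)) XOR p4) IFF (p5 XOR p2))) IMPLIES ((p2 IFF p3) IFF (p5 AND p2)) = F IMPLIES F = T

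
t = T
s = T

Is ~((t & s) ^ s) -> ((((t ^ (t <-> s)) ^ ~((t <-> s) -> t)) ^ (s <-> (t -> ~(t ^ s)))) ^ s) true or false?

F

t & s = T & T = T
(t & s) ^ s = T ^ T = F
~((t & s) ^ s) = ~F = T
t <-> s = T <-> T = T
t ^ (t <-> s) = T ^ T = F
t <-> s = T <-> T = T
(t <-> s) -> t = T -> T = T
~((t <-> s) -> t) = ~T = F
(t ^ (t <-> s)) ^ ~((t <-> s) -> t) = F ^ F = F
t ^ s = T ^ T = F
~(t ^ s) = ~F = T
t -> ~(t ^ s) = T -> T = T
s <-> (t -> ~(t ^ s)) = T <-> T = T
((t ^ (t <-> s)) ^ ~((t <-> s) -> t)) ^ (s <-> (t -> ~(t ^ s))) = F ^ T = T
(((t ^ (t <-> s)) ^ ~((t <-> s) -> t)) ^ (s <-> (t -> ~(t ^ s)))) ^ s = T ^ T = F
~((t & s) ^ s) -> ((((t ^ (t <-> s)) ^ ~((t <-> s) -> t)) ^ (s <-> (t -> ~(t ^ s)))) ^ s) = T -> F = F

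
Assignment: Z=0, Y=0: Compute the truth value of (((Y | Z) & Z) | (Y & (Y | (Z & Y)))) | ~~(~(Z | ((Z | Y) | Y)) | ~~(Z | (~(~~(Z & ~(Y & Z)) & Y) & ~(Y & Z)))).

Y | Z = 0 | 0 = 0
(Y | Z) & Z = 0 & 0 = 0
Z & Y = 0 & 0 = 0
Y | (Z & Y) = 0 | 0 = 0
Y & (Y | (Z & Y)) = 0 & 0 = 0
((Y | Z) & Z) | (Y & (Y | (Z & Y))) = 0 | 0 = 0
Z | Y = 0 | 0 = 0
(Z | Y) | Y = 0 | 0 = 0
Z | ((Z | Y) | Y) = 0 | 0 = 0
~(Z | ((Z | Y) | Y)) = ~0 = 1
Y & Z = 0 & 0 = 0
~(Y & Z) = ~0 = 1
Z & ~(Y & Z) = 0 & 1 = 0
~(Z & ~(Y & Z)) = ~0 = 1
~~(Z & ~(Y & Z)) = ~1 = 0
~~(Z & ~(Y & Z)) & Y = 0 & 0 = 0
~(~~(Z & ~(Y & Z)) & Y) = ~0 = 1
Y & Z = 0 & 0 = 0
~(Y & Z) = ~0 = 1
~(~~(Z & ~(Y & Z)) & Y) & ~(Y & Z) = 1 & 1 = 1
Z | (~(~~(Z & ~(Y & Z)) & Y) & ~(Y & Z)) = 0 | 1 = 1
~(Z | (~(~~(Z & ~(Y & Z)) & Y) & ~(Y & Z))) = ~1 = 0
~~(Z | (~(~~(Z & ~(Y & Z)) & Y) & ~(Y & Z))) = ~0 = 1
~(Z | ((Z | Y) | Y)) | ~~(Z | (~(~~(Z & ~(Y & Z)) & Y) & ~(Y & Z))) = 1 | 1 = 1
~(~(Z | ((Z | Y) | Y)) | ~~(Z | (~(~~(Z & ~(Y & Z)) & Y) & ~(Y & Z)))) = ~1 = 0
~~(~(Z | ((Z | Y) | Y)) | ~~(Z | (~(~~(Z & ~(Y & Z)) & Y) & ~(Y & Z)))) = ~0 = 1
(((Y | Z) & Z) | (Y & (Y | (Z & Y)))) | ~~(~(Z | ((Z | Y) | Y)) | ~~(Z | (~(~~(Z & ~(Y & Z)) & Y) & ~(Y & Z)))) = 0 | 1 = 1

1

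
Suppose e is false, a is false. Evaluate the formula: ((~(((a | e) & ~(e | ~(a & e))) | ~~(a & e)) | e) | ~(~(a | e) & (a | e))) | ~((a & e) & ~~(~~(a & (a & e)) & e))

a | e = F | F = F
a & e = F & F = F
~(a & e) = ~F = T
e | ~(a & e) = F | T = T
~(e | ~(a & e)) = ~T = F
(a | e) & ~(e | ~(a & e)) = F & F = F
a & e = F & F = F
~(a & e) = ~F = T
~~(a & e) = ~T = F
((a | e) & ~(e | ~(a & e))) | ~~(a & e) = F | F = F
~(((a | e) & ~(e | ~(a & e))) | ~~(a & e)) = ~F = T
~(((a | e) & ~(e | ~(a & e))) | ~~(a & e)) | e = T | F = T
a | e = F | F = F
~(a | e) = ~F = T
a | e = F | F = F
~(a | e) & (a | e) = T & F = F
~(~(a | e) & (a | e)) = ~F = T
(~(((a | e) & ~(e | ~(a & e))) | ~~(a & e)) | e) | ~(~(a | e) & (a | e)) = T | T = T
a & e = F & F = F
a & e = F & F = F
a & (a & e) = F & F = F
~(a & (a & e)) = ~F = T
~~(a & (a & e)) = ~T = F
~~(a & (a & e)) & e = F & F = F
~(~~(a & (a & e)) & e) = ~F = T
~~(~~(a & (a & e)) & e) = ~T = F
(a & e) & ~~(~~(a & (a & e)) & e) = F & F = F
~((a & e) & ~~(~~(a & (a & e)) & e)) = ~F = T
((~(((a | e) & ~(e | ~(a & e))) | ~~(a & e)) | e) | ~(~(a | e) & (a | e))) | ~((a & e) & ~~(~~(a & (a & e)) & e)) = T | T = T

T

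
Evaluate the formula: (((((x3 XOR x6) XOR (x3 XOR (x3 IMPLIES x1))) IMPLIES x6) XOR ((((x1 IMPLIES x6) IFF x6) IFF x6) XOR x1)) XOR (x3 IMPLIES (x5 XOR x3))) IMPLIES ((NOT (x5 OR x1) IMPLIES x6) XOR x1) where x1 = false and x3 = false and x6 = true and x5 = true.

x3 XOR x6 = false XOR true = true
x3 IMPLIES x1 = false IMPLIES false = true
x3 XOR (x3 IMPLIES x1) = false XOR true = true
(x3 XOR x6) XOR (x3 XOR (x3 IMPLIES x1)) = true XOR true = false
((x3 XOR x6) XOR (x3 XOR (x3 IMPLIES x1))) IMPLIES x6 = false IMPLIES true = true
x1 IMPLIES x6 = false IMPLIES true = true
(x1 IMPLIES x6) IFF x6 = true IFF true = true
((x1 IMPLIES x6) IFF x6) IFF x6 = true IFF true = true
(((x1 IMPLIES x6) IFF x6) IFF x6) XOR x1 = true XOR false = true
(((x3 XOR x6) XOR (x3 XOR (x3 IMPLIES x1))) IMPLIES x6) XOR ((((x1 IMPLIES x6) IFF x6) IFF x6) XOR x1) = true XOR true = false
x5 XOR x3 = true XOR false = true
x3 IMPLIES (x5 XOR x3) = false IMPLIES true = true
((((x3 XOR x6) XOR (x3 XOR (x3 IMPLIES x1))) IMPLIES x6) XOR ((((x1 IMPLIES x6) IFF x6) IFF x6) XOR x1)) XOR (x3 IMPLIES (x5 XOR x3)) = false XOR true = true
x5 OR x1 = true OR false = true
NOT (x5 OR x1) = NOT true = false
NOT (x5 OR x1) IMPLIES x6 = false IMPLIES true = true
(NOT (x5 OR x1) IMPLIES x6) XOR x1 = true XOR false = true
(((((x3 XOR x6) XOR (x3 XOR (x3 IMPLIES x1))) IMPLIES x6) XOR ((((x1 IMPLIES x6) IFF x6) IFF x6) XOR x1)) XOR (x3 IMPLIES (x5 XOR x3))) IMPLIES ((NOT (x5 OR x1) IMPLIES x6) XOR x1) = true IMPLIES true = true

true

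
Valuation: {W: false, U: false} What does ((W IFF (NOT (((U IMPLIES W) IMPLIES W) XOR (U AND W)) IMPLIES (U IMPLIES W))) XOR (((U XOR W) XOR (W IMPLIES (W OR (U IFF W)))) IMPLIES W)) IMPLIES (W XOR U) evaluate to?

U IMPLIES W = false IMPLIES false = true
(U IMPLIES W) IMPLIES W = true IMPLIES false = false
U AND W = false AND false = false
((U IMPLIES W) IMPLIES W) XOR (U AND W) = false XOR false = false
NOT (((U IMPLIES W) IMPLIES W) XOR (U AND W)) = NOT false = true
U IMPLIES W = false IMPLIES false = true
NOT (((U IMPLIES W) IMPLIES W) XOR (U AND W)) IMPLIES (U IMPLIES W) = true IMPLIES true = true
W IFF (NOT (((U IMPLIES W) IMPLIES W) XOR (U AND W)) IMPLIES (U IMPLIES W)) = false IFF true = false
U XOR W = false XOR false = false
U IFF W = false IFF false = true
W OR (U IFF W) = false OR true = true
W IMPLIES (W OR (U IFF W)) = false IMPLIES true = true
(U XOR W) XOR (W IMPLIES (W OR (U IFF W))) = false XOR true = true
((U XOR W) XOR (W IMPLIES (W OR (U IFF W)))) IMPLIES W = true IMPLIES false = false
(W IFF (NOT (((U IMPLIES W) IMPLIES W) XOR (U AND W)) IMPLIES (U IMPLIES W))) XOR (((U XOR W) XOR (W IMPLIES (W OR (U IFF W)))) IMPLIES W) = false XOR false = false
W XOR U = false XOR false = false
((W IFF (NOT (((U IMPLIES W) IMPLIES W) XOR (U AND W)) IMPLIES (U IMPLIES W))) XOR (((U XOR W) XOR (W IMPLIES (W OR (U IFF W)))) IMPLIES W)) IMPLIES (W XOR U) = false IMPLIES false = true

true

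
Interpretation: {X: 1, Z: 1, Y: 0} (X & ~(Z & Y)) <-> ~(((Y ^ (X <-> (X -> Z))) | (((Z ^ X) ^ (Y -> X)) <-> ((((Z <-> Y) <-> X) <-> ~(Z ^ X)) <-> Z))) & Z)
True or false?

Z & Y = 1 & 0 = 0
~(Z & Y) = ~0 = 1
X & ~(Z & Y) = 1 & 1 = 1
X -> Z = 1 -> 1 = 1
X <-> (X -> Z) = 1 <-> 1 = 1
Y ^ (X <-> (X -> Z)) = 0 ^ 1 = 1
Z ^ X = 1 ^ 1 = 0
Y -> X = 0 -> 1 = 1
(Z ^ X) ^ (Y -> X) = 0 ^ 1 = 1
Z <-> Y = 1 <-> 0 = 0
(Z <-> Y) <-> X = 0 <-> 1 = 0
Z ^ X = 1 ^ 1 = 0
~(Z ^ X) = ~0 = 1
((Z <-> Y) <-> X) <-> ~(Z ^ X) = 0 <-> 1 = 0
(((Z <-> Y) <-> X) <-> ~(Z ^ X)) <-> Z = 0 <-> 1 = 0
((Z ^ X) ^ (Y -> X)) <-> ((((Z <-> Y) <-> X) <-> ~(Z ^ X)) <-> Z) = 1 <-> 0 = 0
(Y ^ (X <-> (X -> Z))) | (((Z ^ X) ^ (Y -> X)) <-> ((((Z <-> Y) <-> X) <-> ~(Z ^ X)) <-> Z)) = 1 | 0 = 1
((Y ^ (X <-> (X -> Z))) | (((Z ^ X) ^ (Y -> X)) <-> ((((Z <-> Y) <-> X) <-> ~(Z ^ X)) <-> Z))) & Z = 1 & 1 = 1
~(((Y ^ (X <-> (X -> Z))) | (((Z ^ X) ^ (Y -> X)) <-> ((((Z <-> Y) <-> X) <-> ~(Z ^ X)) <-> Z))) & Z) = ~1 = 0
(X & ~(Z & Y)) <-> ~(((Y ^ (X <-> (X -> Z))) | (((Z ^ X) ^ (Y -> X)) <-> ((((Z <-> Y) <-> X) <-> ~(Z ^ X)) <-> Z))) & Z) = 1 <-> 0 = 0

0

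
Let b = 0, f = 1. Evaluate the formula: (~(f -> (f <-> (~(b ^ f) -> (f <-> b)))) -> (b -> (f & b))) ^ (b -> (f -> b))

0

b ^ f = 0 ^ 1 = 1
~(b ^ f) = ~1 = 0
f <-> b = 1 <-> 0 = 0
~(b ^ f) -> (f <-> b) = 0 -> 0 = 1
f <-> (~(b ^ f) -> (f <-> b)) = 1 <-> 1 = 1
f -> (f <-> (~(b ^ f) -> (f <-> b))) = 1 -> 1 = 1
~(f -> (f <-> (~(b ^ f) -> (f <-> b)))) = ~1 = 0
f & b = 1 & 0 = 0
b -> (f & b) = 0 -> 0 = 1
~(f -> (f <-> (~(b ^ f) -> (f <-> b)))) -> (b -> (f & b)) = 0 -> 1 = 1
f -> b = 1 -> 0 = 0
b -> (f -> b) = 0 -> 0 = 1
(~(f -> (f <-> (~(b ^ f) -> (f <-> b)))) -> (b -> (f & b))) ^ (b -> (f -> b)) = 1 ^ 1 = 0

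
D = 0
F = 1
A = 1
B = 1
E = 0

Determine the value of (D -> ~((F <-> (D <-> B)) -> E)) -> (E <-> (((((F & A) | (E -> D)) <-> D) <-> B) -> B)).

D <-> B = 0 <-> 1 = 0
F <-> (D <-> B) = 1 <-> 0 = 0
(F <-> (D <-> B)) -> E = 0 -> 0 = 1
~((F <-> (D <-> B)) -> E) = ~1 = 0
D -> ~((F <-> (D <-> B)) -> E) = 0 -> 0 = 1
F & A = 1 & 1 = 1
E -> D = 0 -> 0 = 1
(F & A) | (E -> D) = 1 | 1 = 1
((F & A) | (E -> D)) <-> D = 1 <-> 0 = 0
(((F & A) | (E -> D)) <-> D) <-> B = 0 <-> 1 = 0
((((F & A) | (E -> D)) <-> D) <-> B) -> B = 0 -> 1 = 1
E <-> (((((F & A) | (E -> D)) <-> D) <-> B) -> B) = 0 <-> 1 = 0
(D -> ~((F <-> (D <-> B)) -> E)) -> (E <-> (((((F & A) | (E -> D)) <-> D) <-> B) -> B)) = 1 -> 0 = 0

0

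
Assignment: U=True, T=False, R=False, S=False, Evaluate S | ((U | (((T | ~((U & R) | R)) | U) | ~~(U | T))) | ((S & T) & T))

Substituting U=True, T=False, R=False, S=False:
U & R = True & False = False
(U & R) | R = False | False = False
~((U & R) | R) = ~False = True
T | ~((U & R) | R) = False | True = True
(T | ~((U & R) | R)) | U = True | True = True
U | T = True | False = True
~(U | T) = ~True = False
~~(U | T) = ~False = True
((T | ~((U & R) | R)) | U) | ~~(U | T) = True | True = True
U | (((T | ~((U & R) | R)) | U) | ~~(U | T)) = True | True = True
S & T = False & False = False
(S & T) & T = False & False = False
(U | (((T | ~((U & R) | R)) | U) | ~~(U | T))) | ((S & T) & T) = True | False = True
S | ((U | (((T | ~((U & R) | R)) | U) | ~~(U | T))) | ((S & T) & T)) = False | True = True

True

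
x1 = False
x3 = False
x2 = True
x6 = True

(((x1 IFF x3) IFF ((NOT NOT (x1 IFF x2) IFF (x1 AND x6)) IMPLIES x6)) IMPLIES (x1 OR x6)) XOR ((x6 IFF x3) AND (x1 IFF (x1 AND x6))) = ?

True

x1 IFF x3 = False IFF False = True
x1 IFF x2 = False IFF True = False
NOT (x1 IFF x2) = NOT False = True
NOT NOT (x1 IFF x2) = NOT True = False
x1 AND x6 = False AND True = False
NOT NOT (x1 IFF x2) IFF (x1 AND x6) = False IFF False = True
(NOT NOT (x1 IFF x2) IFF (x1 AND x6)) IMPLIES x6 = True IMPLIES True = True
(x1 IFF x3) IFF ((NOT NOT (x1 IFF x2) IFF (x1 AND x6)) IMPLIES x6) = True IFF True = True
x1 OR x6 = False OR True = True
((x1 IFF x3) IFF ((NOT NOT (x1 IFF x2) IFF (x1 AND x6)) IMPLIES x6)) IMPLIES (x1 OR x6) = True IMPLIES True = True
x6 IFF x3 = True IFF False = False
x1 AND x6 = False AND True = False
x1 IFF (x1 AND x6) = False IFF False = True
(x6 IFF x3) AND (x1 IFF (x1 AND x6)) = False AND True = False
(((x1 IFF x3) IFF ((NOT NOT (x1 IFF x2) IFF (x1 AND x6)) IMPLIES x6)) IMPLIES (x1 OR x6)) XOR ((x6 IFF x3) AND (x1 IFF (x1 AND x6))) = True XOR False = True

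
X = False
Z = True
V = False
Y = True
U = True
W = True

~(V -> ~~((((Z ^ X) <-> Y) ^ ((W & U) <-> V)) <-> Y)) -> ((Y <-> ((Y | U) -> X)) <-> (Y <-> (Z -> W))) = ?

Z ^ X = True ^ False = True
(Z ^ X) <-> Y = True <-> True = True
W & U = True & True = True
(W & U) <-> V = True <-> False = False
((Z ^ X) <-> Y) ^ ((W & U) <-> V) = True ^ False = True
(((Z ^ X) <-> Y) ^ ((W & U) <-> V)) <-> Y = True <-> True = True
~((((Z ^ X) <-> Y) ^ ((W & U) <-> V)) <-> Y) = ~True = False
~~((((Z ^ X) <-> Y) ^ ((W & U) <-> V)) <-> Y) = ~False = True
V -> ~~((((Z ^ X) <-> Y) ^ ((W & U) <-> V)) <-> Y) = False -> True = True
~(V -> ~~((((Z ^ X) <-> Y) ^ ((W & U) <-> V)) <-> Y)) = ~True = False
Y | U = True | True = True
(Y | U) -> X = True -> False = False
Y <-> ((Y | U) -> X) = True <-> False = False
Z -> W = True -> True = True
Y <-> (Z -> W) = True <-> True = True
(Y <-> ((Y | U) -> X)) <-> (Y <-> (Z -> W)) = False <-> True = False
~(V -> ~~((((Z ^ X) <-> Y) ^ ((W & U) <-> V)) <-> Y)) -> ((Y <-> ((Y | U) -> X)) <-> (Y <-> (Z -> W))) = False -> False = True

True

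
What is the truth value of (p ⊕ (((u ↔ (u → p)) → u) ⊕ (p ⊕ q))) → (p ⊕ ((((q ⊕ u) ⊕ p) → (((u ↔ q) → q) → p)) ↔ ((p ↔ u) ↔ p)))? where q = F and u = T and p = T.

u → p = T → T = T
u ↔ (u → p) = T ↔ T = T
(u ↔ (u → p)) → u = T → T = T
p ⊕ q = T ⊕ F = T
((u ↔ (u → p)) → u) ⊕ (p ⊕ q) = T ⊕ T = F
p ⊕ (((u ↔ (u → p)) → u) ⊕ (p ⊕ q)) = T ⊕ F = T
q ⊕ u = F ⊕ T = T
(q ⊕ u) ⊕ p = T ⊕ T = F
u ↔ q = T ↔ F = F
(u ↔ q) → q = F → F = T
((u ↔ q) → q) → p = T → T = T
((q ⊕ u) ⊕ p) → (((u ↔ q) → q) → p) = F → T = T
p ↔ u = T ↔ T = T
(p ↔ u) ↔ p = T ↔ T = T
(((q ⊕ u) ⊕ p) → (((u ↔ q) → q) → p)) ↔ ((p ↔ u) ↔ p) = T ↔ T = T
p ⊕ ((((q ⊕ u) ⊕ p) → (((u ↔ q) → q) → p)) ↔ ((p ↔ u) ↔ p)) = T ⊕ T = F
(p ⊕ (((u ↔ (u → p)) → u) ⊕ (p ⊕ q))) → (p ⊕ ((((q ⊕ u) ⊕ p) → (((u ↔ q) → q) → p)) ↔ ((p ↔ u) ↔ p))) = T → F = F

F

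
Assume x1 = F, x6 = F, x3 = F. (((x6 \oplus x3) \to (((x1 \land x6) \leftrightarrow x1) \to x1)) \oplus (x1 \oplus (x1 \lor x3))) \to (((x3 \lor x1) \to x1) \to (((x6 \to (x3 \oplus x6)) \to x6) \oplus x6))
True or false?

F

x6 \oplus x3 = F \oplus F = F
x1 \land x6 = F \land F = F
(x1 \land x6) \leftrightarrow x1 = F \leftrightarrow F = T
((x1 \land x6) \leftrightarrow x1) \to x1 = T \to F = F
(x6 \oplus x3) \to (((x1 \land x6) \leftrightarrow x1) \to x1) = F \to F = T
x1 \lor x3 = F \lor F = F
x1 \oplus (x1 \lor x3) = F \oplus F = F
((x6 \oplus x3) \to (((x1 \land x6) \leftrightarrow x1) \to x1)) \oplus (x1 \oplus (x1 \lor x3)) = T \oplus F = T
x3 \lor x1 = F \lor F = F
(x3 \lor x1) \to x1 = F \to F = T
x3 \oplus x6 = F \oplus F = F
x6 \to (x3 \oplus x6) = F \to F = T
(x6 \to (x3 \oplus x6)) \to x6 = T \to F = F
((x6 \to (x3 \oplus x6)) \to x6) \oplus x6 = F \oplus F = F
((x3 \lor x1) \to x1) \to (((x6 \to (x3 \oplus x6)) \to x6) \oplus x6) = T \to F = F
(((x6 \oplus x3) \to (((x1 \land x6) \leftrightarrow x1) \to x1)) \oplus (x1 \oplus (x1 \lor x3))) \to (((x3 \lor x1) \to x1) \to (((x6 \to (x3 \oplus x6)) \to x6) \oplus x6)) = T \to F = F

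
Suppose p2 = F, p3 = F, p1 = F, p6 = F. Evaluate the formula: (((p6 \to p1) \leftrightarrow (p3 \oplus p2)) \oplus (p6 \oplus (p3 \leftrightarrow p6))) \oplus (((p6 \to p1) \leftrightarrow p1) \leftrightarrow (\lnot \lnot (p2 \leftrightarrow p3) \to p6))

Substituting p2=F, p3=F, p1=F, p6=F:
p6 \to p1 = F \to F = T
p3 \oplus p2 = F \oplus F = F
(p6 \to p1) \leftrightarrow (p3 \oplus p2) = T \leftrightarrow F = F
p3 \leftrightarrow p6 = F \leftrightarrow F = T
p6 \oplus (p3 \leftrightarrow p6) = F \oplus T = T
((p6 \to p1) \leftrightarrow (p3 \oplus p2)) \oplus (p6 \oplus (p3 \leftrightarrow p6)) = F \oplus T = T
p6 \to p1 = F \to F = T
(p6 \to p1) \leftrightarrow p1 = T \leftrightarrow F = F
p2 \leftrightarrow p3 = F \leftrightarrow F = T
\lnot (p2 \leftrightarrow p3) = \lnot T = F
\lnot \lnot (p2 \leftrightarrow p3) = \lnot F = T
\lnot \lnot (p2 \leftrightarrow p3) \to p6 = T \to F = F
((p6 \to p1) \leftrightarrow p1) \leftrightarrow (\lnot \lnot (p2 \leftrightarrow p3) \to p6) = F \leftrightarrow F = T
(((p6 \to p1) \leftrightarrow (p3 \oplus p2)) \oplus (p6 \oplus (p3 \leftrightarrow p6))) \oplus (((p6 \to p1) \leftrightarrow p1) \leftrightarrow (\lnot \lnot (p2 \leftrightarrow p3) \to p6)) = T \oplus T = F

F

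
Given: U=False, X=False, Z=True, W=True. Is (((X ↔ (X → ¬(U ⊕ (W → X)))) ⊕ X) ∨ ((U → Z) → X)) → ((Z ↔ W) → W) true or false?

W → X = True → False = False
U ⊕ (W → X) = False ⊕ False = False
¬(U ⊕ (W → X)) = ¬False = True
X → ¬(U ⊕ (W → X)) = False → True = True
X ↔ (X → ¬(U ⊕ (W → X))) = False ↔ True = False
(X ↔ (X → ¬(U ⊕ (W → X)))) ⊕ X = False ⊕ False = False
U → Z = False → True = True
(U → Z) → X = True → False = False
((X ↔ (X → ¬(U ⊕ (W → X)))) ⊕ X) ∨ ((U → Z) → X) = False ∨ False = False
Z ↔ W = True ↔ True = True
(Z ↔ W) → W = True → True = True
(((X ↔ (X → ¬(U ⊕ (W → X)))) ⊕ X) ∨ ((U → Z) → X)) → ((Z ↔ W) → W) = False → True = True

True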